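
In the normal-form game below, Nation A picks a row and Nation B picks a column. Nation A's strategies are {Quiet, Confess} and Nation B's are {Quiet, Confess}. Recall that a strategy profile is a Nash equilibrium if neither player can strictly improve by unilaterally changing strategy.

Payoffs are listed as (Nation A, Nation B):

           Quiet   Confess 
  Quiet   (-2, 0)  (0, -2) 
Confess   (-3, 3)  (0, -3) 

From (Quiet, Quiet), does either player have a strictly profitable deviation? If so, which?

Neither

Nation A at (Quiet, Quiet) earns -2; deviating to Confess yields -3 — not better.
Nation B earns 0; deviating to Confess yields -2 — not better.
Neither player can strictly improve; the profile is a Nash equilibrium.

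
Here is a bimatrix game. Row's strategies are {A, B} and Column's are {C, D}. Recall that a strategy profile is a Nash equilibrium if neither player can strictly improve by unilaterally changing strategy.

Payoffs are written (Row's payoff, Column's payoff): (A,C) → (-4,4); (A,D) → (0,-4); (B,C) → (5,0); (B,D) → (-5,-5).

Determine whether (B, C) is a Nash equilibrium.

At (B, C), Row earns 5; switching to A would give -4, so Row has no profitable deviation.
Column earns 0; switching to D would give -5, so Column has no profitable deviation.
Neither player can gain by a unilateral deviation, so this profile is a Nash equilibrium.

Yes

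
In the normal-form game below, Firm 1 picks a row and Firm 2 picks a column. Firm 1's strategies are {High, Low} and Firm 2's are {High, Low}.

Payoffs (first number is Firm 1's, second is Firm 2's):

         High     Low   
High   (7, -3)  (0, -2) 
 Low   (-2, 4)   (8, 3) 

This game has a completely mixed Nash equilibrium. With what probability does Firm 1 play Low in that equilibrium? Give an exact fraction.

Let r be the probability that Firm 1 plays High. In a completely mixed equilibrium, Firm 2 must be indifferent between High and Low.
Firm 2's expected payoff from High is −3r + 4(1−r); from Low it is −2r + 3(1−r).
Setting these equal: −7r + 4 = −5r + 3, so r = 1/2.
Therefore Firm 1 plays Low with probability 1 − 1/2 = 1/2.

1/2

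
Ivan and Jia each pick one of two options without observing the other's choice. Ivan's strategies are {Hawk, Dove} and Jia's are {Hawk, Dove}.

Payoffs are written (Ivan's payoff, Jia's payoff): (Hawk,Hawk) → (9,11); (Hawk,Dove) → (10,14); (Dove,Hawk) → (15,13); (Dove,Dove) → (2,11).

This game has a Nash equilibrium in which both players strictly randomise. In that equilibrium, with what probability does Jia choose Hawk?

Let q be the probability that Jia plays Hawk. In a completely mixed equilibrium, Ivan must be indifferent between Hawk and Dove.
Ivan's expected payoff from Hawk is 9q + 10(1−q); from Dove it is 15q + 2(1−q).
Setting these equal: −q + 10 = 13q + 2, so q = 4/7.

4/7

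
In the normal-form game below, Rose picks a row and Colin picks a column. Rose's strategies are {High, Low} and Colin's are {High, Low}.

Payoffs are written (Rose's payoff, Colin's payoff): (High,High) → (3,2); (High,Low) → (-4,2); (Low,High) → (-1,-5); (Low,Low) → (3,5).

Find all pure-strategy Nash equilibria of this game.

(High, High) and (Low, Low)

(High, High): Rose gets 3 ≥ -1 from Low, and Colin gets 2 ≥ 2 from Low — Nash equilibrium.
(High, Low): Rose prefers Low (3 > -4) — not an equilibrium.
(Low, High): Rose prefers High (3 > -1); Colin prefers Low (5 > -5) — not an equilibrium.
(Low, Low): Rose gets 3 ≥ -4 from High, and Colin gets 5 ≥ -5 from High — Nash equilibrium.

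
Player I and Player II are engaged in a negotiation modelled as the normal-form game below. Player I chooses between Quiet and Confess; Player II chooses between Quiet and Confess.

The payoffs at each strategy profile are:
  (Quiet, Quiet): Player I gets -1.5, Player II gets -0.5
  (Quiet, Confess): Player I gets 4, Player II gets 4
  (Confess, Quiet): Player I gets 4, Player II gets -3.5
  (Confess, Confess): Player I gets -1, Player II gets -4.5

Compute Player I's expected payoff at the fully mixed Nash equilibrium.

29/21

First find y, the probability Player II plays Quiet, from Player I's indifference between Quiet and Confess: −1.5y + 4(1−y) = 4y − (1−y), giving y = 10/21.
Since Player I is indifferent in equilibrium, Player I's expected payoff equals the payoff from either row against (10/21, 11/21). Using Quiet: −1.5(10/21) + 4(11/21) = 29/21.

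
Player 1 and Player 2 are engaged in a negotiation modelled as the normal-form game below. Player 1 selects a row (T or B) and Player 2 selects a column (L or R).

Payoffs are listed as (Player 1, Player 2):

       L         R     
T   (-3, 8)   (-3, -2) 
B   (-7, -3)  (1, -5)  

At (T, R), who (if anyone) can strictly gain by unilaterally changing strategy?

Player 1 at (T, R) earns -3; deviating to B yields 1 — a strict improvement.
Player 2 earns -2; deviating to L yields 8 — a strict improvement.
Both Player 1 and Player 2 have strictly profitable deviations.

Both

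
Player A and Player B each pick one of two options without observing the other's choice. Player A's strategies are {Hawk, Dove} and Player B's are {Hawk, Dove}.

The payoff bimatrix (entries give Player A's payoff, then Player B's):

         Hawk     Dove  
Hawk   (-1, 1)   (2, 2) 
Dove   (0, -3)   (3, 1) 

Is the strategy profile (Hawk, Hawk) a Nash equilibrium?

At (Hawk, Hawk), Player A earns -1; switching to Dove would give 0, so Player A would deviate.
Player B earns 1; switching to Dove would give 2, so Player B would deviate.
Since at least one player can profitably deviate, this is not a Nash equilibrium.

No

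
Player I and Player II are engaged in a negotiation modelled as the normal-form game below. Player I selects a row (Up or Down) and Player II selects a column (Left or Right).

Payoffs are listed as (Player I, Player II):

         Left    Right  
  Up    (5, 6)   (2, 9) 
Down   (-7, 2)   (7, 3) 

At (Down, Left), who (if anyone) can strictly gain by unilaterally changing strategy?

Both

Player I at (Down, Left) earns -7; deviating to Up yields 5 — a strict improvement.
Player II earns 2; deviating to Right yields 3 — a strict improvement.
Both Player I and Player II have strictly profitable deviations.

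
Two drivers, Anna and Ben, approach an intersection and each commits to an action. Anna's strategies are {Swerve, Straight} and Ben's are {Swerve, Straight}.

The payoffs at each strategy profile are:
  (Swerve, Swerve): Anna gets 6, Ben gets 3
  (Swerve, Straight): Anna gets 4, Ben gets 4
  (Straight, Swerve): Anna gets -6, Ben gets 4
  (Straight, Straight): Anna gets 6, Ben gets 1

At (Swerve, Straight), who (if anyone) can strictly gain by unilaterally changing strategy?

Anna at (Swerve, Straight) earns 4; deviating to Straight yields 6 — a strict improvement.
Ben earns 4; deviating to Swerve yields 3 — not better.
Only Anna has a strictly profitable deviation.

Anna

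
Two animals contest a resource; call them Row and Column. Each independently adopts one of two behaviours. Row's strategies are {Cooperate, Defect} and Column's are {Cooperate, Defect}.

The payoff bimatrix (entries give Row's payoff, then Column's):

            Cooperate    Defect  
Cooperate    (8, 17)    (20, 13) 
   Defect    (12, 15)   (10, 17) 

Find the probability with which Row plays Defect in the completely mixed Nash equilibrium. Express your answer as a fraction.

2/3

Let x be the probability that Row plays Cooperate. In a completely mixed equilibrium, Column must be indifferent between Cooperate and Defect.
Column's expected payoff from Cooperate is 17x + 15(1−x); from Defect it is 13x + 17(1−x).
Setting these equal: 2x + 15 = −4x + 17, so x = 1/3.
Therefore Row plays Defect with probability 1 − 1/3 = 2/3.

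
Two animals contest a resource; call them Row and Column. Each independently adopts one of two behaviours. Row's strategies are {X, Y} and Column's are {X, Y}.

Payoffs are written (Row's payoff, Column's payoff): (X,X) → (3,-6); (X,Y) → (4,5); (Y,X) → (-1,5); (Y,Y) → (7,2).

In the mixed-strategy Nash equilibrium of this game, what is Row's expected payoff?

25/7

First find q, the probability Column plays X, from Row's indifference between X and Y: 3q + 4(1−q) = −q + 7(1−q), giving q = 3/7.
Since Row is indifferent in equilibrium, Row's expected payoff equals the payoff from either row against (3/7, 4/7). Using X: 3(3/7) + 4(4/7) = 25/7.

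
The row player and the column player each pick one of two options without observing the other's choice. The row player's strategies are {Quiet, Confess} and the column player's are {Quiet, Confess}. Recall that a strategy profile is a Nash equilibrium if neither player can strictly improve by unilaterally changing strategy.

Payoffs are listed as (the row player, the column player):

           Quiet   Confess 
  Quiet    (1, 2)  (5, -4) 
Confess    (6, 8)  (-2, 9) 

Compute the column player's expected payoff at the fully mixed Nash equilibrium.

First find p, the probability the row player plays Quiet, from the column player's indifference between Quiet and Confess: 2p + 8(1−p) = −4p + 9(1−p), giving p = 1/7.
Since the column player is indifferent in equilibrium, the column player's expected payoff equals the payoff from either column against (1/7, 6/7). Using Quiet: 2(1/7) + 8(6/7) = 50/7.

50/7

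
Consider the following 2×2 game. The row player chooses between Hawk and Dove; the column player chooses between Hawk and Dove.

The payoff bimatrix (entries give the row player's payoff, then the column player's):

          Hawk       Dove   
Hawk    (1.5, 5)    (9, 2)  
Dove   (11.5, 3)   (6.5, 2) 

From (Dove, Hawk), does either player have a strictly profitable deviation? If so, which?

Neither

The row player at (Dove, Hawk) earns 11.5; deviating to Hawk yields 1.5 — not better.
The column player earns 3; deviating to Dove yields 2 — not better.
Neither player can strictly improve; the profile is a Nash equilibrium.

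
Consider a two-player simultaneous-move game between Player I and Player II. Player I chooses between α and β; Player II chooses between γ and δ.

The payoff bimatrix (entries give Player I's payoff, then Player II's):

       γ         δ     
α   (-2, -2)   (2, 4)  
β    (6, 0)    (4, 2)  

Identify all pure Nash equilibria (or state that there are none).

(β, δ)

(α, γ): Player I prefers β (6 > -2); Player II prefers δ (4 > -2) — not an equilibrium.
(α, δ): Player I prefers β (4 > 2) — not an equilibrium.
(β, γ): Player II prefers δ (2 > 0) — not an equilibrium.
(β, δ): Player I gets 4 ≥ 2 from α, and Player II gets 2 ≥ 0 from γ — Nash equilibrium.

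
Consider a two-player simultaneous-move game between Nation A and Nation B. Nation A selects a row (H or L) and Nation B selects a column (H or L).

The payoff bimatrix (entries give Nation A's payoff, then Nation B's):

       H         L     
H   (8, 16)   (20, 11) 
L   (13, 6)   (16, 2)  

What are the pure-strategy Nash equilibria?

(H, H): Nation A prefers L (13 > 8) — not an equilibrium.
(H, L): Nation B prefers H (16 > 11) — not an equilibrium.
(L, H): Nation A gets 13 ≥ 8 from H, and Nation B gets 6 ≥ 2 from L — Nash equilibrium.
(L, L): Nation A prefers H (20 > 16); Nation B prefers H (6 > 2) — not an equilibrium.

(L, H)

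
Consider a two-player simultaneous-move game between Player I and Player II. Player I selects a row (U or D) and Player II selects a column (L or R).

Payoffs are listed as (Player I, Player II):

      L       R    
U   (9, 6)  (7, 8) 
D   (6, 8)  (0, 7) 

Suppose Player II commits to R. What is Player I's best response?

Against R, Player I earns 7 from U and 0 from D.
So U is the best response.

U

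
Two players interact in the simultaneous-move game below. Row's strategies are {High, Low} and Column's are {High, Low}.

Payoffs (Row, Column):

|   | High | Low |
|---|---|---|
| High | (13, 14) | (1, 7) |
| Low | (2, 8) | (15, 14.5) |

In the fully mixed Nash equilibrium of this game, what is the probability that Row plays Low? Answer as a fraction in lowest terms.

14/27

Let x be the probability that Row plays High. In a completely mixed equilibrium, Column must be indifferent between High and Low.
Column's expected payoff from High is 14x + 8(1−x); from Low it is 7x + 14.5(1−x).
Setting these equal: 6x + 8 = −7.5x + 14.5, so x = 13/27.
Therefore Row plays Low with probability 1 − 13/27 = 14/27.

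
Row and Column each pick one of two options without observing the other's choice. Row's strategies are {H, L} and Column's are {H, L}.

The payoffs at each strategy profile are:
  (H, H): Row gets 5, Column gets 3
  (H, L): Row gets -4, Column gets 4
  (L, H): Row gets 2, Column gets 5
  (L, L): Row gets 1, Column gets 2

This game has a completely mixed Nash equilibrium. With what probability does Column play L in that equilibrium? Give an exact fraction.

3/8

Let y be the probability that Column plays H. In a completely mixed equilibrium, Row must be indifferent between H and L.
Row's expected payoff from H is 5y − 4(1−y); from L it is 2y + (1−y).
Setting these equal: 9y − 4 = y + 1, so y = 5/8.
Therefore Column plays L with probability 1 − 5/8 = 3/8.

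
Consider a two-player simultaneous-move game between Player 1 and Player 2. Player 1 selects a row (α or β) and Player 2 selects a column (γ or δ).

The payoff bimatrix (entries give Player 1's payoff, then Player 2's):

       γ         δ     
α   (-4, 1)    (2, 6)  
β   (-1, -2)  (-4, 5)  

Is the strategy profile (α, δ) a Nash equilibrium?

Yes

At (α, δ), Player 1 earns 2; switching to β would give -4, so Player 1 has no profitable deviation.
Player 2 earns 6; switching to γ would give 1, so Player 2 has no profitable deviation.
Neither player can gain by a unilateral deviation, so this profile is a Nash equilibrium.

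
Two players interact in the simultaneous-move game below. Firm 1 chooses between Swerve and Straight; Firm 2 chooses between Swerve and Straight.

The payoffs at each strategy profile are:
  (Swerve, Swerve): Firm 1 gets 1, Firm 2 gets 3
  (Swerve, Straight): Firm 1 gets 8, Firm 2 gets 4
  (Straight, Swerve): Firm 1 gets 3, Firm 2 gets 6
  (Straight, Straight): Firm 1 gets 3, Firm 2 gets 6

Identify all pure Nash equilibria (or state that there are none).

(Swerve, Swerve): Firm 1 prefers Straight (3 > 1); Firm 2 prefers Straight (4 > 3) — not an equilibrium.
(Swerve, Straight): Firm 1 gets 8 ≥ 3 from Straight, and Firm 2 gets 4 ≥ 3 from Swerve — Nash equilibrium.
(Straight, Swerve): Firm 1 gets 3 ≥ 1 from Swerve, and Firm 2 gets 6 ≥ 6 from Straight — Nash equilibrium.
(Straight, Straight): Firm 1 prefers Swerve (8 > 3) — not an equilibrium.

(Swerve, Straight) and (Straight, Swerve)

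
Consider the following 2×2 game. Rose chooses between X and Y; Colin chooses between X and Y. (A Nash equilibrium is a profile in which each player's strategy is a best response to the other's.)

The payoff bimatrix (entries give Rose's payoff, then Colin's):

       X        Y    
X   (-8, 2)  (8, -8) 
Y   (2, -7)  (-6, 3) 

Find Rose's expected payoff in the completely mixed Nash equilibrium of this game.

First find y, the probability Colin plays X, from Rose's indifference between X and Y: −8y + 8(1−y) = 2y − 6(1−y), giving y = 7/12.
Since Rose is indifferent in equilibrium, Rose's expected payoff equals the payoff from either row against (7/12, 5/12). Using X: −8(7/12) + 8(5/12) = -4/3.

-4/3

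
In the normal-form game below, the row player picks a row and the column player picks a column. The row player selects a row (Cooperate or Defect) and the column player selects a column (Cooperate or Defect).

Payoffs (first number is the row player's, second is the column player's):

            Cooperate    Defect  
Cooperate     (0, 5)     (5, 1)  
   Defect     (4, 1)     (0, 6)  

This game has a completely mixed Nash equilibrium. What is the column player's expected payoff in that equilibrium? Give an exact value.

First find x, the probability the row player plays Cooperate, from the column player's indifference between Cooperate and Defect: 5x + (1−x) = x + 6(1−x), giving x = 5/9.
Since the column player is indifferent in equilibrium, the column player's expected payoff equals the payoff from either column against (5/9, 4/9). Using Cooperate: 5(5/9) + (4/9) = 29/9.

29/9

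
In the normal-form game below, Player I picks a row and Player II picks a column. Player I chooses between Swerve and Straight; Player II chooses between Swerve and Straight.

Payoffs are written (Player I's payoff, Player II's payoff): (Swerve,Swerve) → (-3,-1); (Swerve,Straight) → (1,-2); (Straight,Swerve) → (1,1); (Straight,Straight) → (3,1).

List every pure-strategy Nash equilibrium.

(Straight, Swerve) and (Straight, Straight)

(Swerve, Swerve): Player I prefers Straight (1 > -3) — not an equilibrium.
(Swerve, Straight): Player I prefers Straight (3 > 1); Player II prefers Swerve (-1 > -2) — not an equilibrium.
(Straight, Swerve): Player I gets 1 ≥ -3 from Swerve, and Player II gets 1 ≥ 1 from Straight — Nash equilibrium.
(Straight, Straight): Player I gets 3 ≥ 1 from Swerve, and Player II gets 1 ≥ 1 from Swerve — Nash equilibrium.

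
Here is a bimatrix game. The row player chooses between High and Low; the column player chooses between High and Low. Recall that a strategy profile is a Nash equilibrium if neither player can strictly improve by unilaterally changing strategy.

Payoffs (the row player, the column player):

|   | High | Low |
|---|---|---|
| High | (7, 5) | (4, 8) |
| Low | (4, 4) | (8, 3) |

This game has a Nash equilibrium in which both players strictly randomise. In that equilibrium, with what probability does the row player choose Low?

Let p be the probability that the row player plays High. In a completely mixed equilibrium, the column player must be indifferent between High and Low.
The column player's expected payoff from High is 5p + 4(1−p); from Low it is 8p + 3(1−p).
Setting these equal: p + 4 = 5p + 3, so p = 1/4.
Therefore the row player plays Low with probability 1 − 1/4 = 3/4.

3/4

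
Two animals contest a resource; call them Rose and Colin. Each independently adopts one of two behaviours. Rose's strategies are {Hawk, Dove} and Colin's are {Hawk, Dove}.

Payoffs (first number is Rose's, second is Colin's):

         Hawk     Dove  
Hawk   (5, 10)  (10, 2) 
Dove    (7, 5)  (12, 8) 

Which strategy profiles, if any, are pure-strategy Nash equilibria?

(Dove, Dove)

(Hawk, Hawk): Rose prefers Dove (7 > 5) — not an equilibrium.
(Hawk, Dove): Rose prefers Dove (12 > 10); Colin prefers Hawk (10 > 2) — not an equilibrium.
(Dove, Hawk): Colin prefers Dove (8 > 5) — not an equilibrium.
(Dove, Dove): Rose gets 12 ≥ 10 from Hawk, and Colin gets 8 ≥ 5 from Hawk — Nash equilibrium.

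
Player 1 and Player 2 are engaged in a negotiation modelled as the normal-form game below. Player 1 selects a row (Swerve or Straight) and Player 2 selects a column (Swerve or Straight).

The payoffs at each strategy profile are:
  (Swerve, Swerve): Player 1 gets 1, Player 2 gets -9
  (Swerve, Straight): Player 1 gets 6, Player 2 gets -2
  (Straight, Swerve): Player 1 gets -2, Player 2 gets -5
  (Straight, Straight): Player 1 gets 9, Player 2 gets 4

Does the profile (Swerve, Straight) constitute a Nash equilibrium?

No

At (Swerve, Straight), Player 1 earns 6; switching to Straight would give 9, so Player 1 would deviate.
Player 2 earns -2; switching to Swerve would give -9, so Player 2 has no profitable deviation.
Since at least one player can profitably deviate, this is not a Nash equilibrium.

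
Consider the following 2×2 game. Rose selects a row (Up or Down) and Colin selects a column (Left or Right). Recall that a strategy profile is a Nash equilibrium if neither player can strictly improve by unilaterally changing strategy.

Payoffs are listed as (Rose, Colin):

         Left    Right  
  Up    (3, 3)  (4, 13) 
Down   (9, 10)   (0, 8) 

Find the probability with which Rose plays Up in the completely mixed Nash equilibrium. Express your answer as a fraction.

Let r be the probability that Rose plays Up. In a completely mixed equilibrium, Colin must be indifferent between Left and Right.
Colin's expected payoff from Left is 3r + 10(1−r); from Right it is 13r + 8(1−r).
Setting these equal: −7r + 10 = 5r + 8, so r = 1/6.

1/6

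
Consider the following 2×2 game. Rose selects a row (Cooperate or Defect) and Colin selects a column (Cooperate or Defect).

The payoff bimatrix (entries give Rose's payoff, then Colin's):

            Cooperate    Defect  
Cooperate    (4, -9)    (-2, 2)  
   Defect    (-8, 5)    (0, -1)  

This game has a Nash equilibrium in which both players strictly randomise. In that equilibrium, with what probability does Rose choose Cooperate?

6/17

Let p be the probability that Rose plays Cooperate. In a completely mixed equilibrium, Colin must be indifferent between Cooperate and Defect.
Colin's expected payoff from Cooperate is −9p + 5(1−p); from Defect it is 2p − (1−p).
Setting these equal: −14p + 5 = 3p − 1, so p = 6/17.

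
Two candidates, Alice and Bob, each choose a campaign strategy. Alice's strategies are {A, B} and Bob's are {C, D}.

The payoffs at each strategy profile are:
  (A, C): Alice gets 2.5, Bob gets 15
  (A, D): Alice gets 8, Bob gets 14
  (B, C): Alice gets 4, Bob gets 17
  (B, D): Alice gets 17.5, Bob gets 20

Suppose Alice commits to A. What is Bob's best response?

C

Against A, Bob earns 15 from C and 14 from D.
So C is the best response.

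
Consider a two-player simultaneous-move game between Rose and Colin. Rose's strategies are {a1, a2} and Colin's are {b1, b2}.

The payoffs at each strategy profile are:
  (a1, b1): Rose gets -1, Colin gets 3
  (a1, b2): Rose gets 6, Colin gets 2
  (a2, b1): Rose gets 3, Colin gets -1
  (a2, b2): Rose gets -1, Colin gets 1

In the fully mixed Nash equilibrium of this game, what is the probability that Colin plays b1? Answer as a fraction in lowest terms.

Let c be the probability that Colin plays b1. In a completely mixed equilibrium, Rose must be indifferent between a1 and a2.
Rose's expected payoff from a1 is −c + 6(1−c); from a2 it is 3c − (1−c).
Setting these equal: −7c + 6 = 4c − 1, so c = 7/11.

7/11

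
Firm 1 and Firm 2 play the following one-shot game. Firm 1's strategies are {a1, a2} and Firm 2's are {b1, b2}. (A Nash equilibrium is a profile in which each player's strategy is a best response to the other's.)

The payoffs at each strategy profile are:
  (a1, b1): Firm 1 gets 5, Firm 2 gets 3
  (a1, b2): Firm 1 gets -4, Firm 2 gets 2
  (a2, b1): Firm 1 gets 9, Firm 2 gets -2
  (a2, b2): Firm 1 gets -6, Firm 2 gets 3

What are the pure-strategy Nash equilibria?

(a1, b1): Firm 1 prefers a2 (9 > 5) — not an equilibrium.
(a1, b2): Firm 2 prefers b1 (3 > 2) — not an equilibrium.
(a2, b1): Firm 2 prefers b2 (3 > -2) — not an equilibrium.
(a2, b2): Firm 1 prefers a1 (-4 > -6) — not an equilibrium.

none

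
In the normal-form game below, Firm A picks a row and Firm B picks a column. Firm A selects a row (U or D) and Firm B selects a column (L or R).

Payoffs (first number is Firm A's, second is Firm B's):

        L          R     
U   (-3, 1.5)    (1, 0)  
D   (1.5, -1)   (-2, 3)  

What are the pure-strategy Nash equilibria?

none

(U, L): Firm A prefers D (1.5 > -3) — not an equilibrium.
(U, R): Firm B prefers L (1.5 > 0) — not an equilibrium.
(D, L): Firm B prefers R (3 > -1) — not an equilibrium.
(D, R): Firm A prefers U (1 > -2) — not an equilibrium.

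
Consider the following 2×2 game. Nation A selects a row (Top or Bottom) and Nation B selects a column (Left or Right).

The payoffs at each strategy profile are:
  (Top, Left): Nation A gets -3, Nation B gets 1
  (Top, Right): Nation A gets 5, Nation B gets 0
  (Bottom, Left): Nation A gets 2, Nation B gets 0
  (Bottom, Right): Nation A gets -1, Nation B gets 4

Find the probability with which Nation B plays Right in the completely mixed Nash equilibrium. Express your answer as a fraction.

5/11

Let y be the probability that Nation B plays Left. In a completely mixed equilibrium, Nation A must be indifferent between Top and Bottom.
Nation A's expected payoff from Top is −3y + 5(1−y); from Bottom it is 2y − (1−y).
Setting these equal: −8y + 5 = 3y − 1, so y = 6/11.
Therefore Nation B plays Right with probability 1 − 6/11 = 5/11.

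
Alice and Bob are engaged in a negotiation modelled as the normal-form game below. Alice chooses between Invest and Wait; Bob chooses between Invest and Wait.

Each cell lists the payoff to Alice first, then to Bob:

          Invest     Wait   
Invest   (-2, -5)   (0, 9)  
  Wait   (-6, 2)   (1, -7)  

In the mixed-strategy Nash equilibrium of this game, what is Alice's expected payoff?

-2/5

First find y, the probability Bob plays Invest, from Alice's indifference between Invest and Wait: −2y = −6y + (1−y), giving y = 1/5.
Since Alice is indifferent in equilibrium, Alice's expected payoff equals the payoff from either row against (1/5, 4/5). Using Invest: −2(1/5) = -2/5.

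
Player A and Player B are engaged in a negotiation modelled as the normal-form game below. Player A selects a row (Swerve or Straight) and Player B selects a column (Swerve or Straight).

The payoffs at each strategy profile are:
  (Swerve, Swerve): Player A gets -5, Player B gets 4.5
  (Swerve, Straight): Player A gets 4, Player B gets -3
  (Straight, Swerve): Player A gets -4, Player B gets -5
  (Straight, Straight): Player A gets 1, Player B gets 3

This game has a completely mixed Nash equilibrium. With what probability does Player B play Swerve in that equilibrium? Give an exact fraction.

Let c be the probability that Player B plays Swerve. In a completely mixed equilibrium, Player A must be indifferent between Swerve and Straight.
Player A's expected payoff from Swerve is −5c + 4(1−c); from Straight it is −4c + (1−c).
Setting these equal: −9c + 4 = −5c + 1, so c = 3/4.

3/4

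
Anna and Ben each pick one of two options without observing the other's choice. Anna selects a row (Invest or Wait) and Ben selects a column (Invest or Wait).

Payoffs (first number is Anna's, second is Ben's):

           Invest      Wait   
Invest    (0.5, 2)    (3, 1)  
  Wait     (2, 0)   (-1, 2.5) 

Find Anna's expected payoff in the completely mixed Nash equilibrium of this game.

13/11

First find q, the probability Ben plays Invest, from Anna's indifference between Invest and Wait: 0.5q + 3(1−q) = 2q − (1−q), giving q = 8/11.
Since Anna is indifferent in equilibrium, Anna's expected payoff equals the payoff from either row against (8/11, 3/11). Using Invest: 0.5(8/11) + 3(3/11) = 13/11.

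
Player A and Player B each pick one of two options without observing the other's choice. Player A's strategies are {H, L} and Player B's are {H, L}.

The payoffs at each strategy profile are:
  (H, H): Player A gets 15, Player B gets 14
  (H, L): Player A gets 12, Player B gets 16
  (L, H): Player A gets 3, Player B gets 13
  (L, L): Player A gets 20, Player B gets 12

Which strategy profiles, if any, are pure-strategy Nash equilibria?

none

(H, H): Player B prefers L (16 > 14) — not an equilibrium.
(H, L): Player A prefers L (20 > 12) — not an equilibrium.
(L, H): Player A prefers H (15 > 3) — not an equilibrium.
(L, L): Player B prefers H (13 > 12) — not an equilibrium.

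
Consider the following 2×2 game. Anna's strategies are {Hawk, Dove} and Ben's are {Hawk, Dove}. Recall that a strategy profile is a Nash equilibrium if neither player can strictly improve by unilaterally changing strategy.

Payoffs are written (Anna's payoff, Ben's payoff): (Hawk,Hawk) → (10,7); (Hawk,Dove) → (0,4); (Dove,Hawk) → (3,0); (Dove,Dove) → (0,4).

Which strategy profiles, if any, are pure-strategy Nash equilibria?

(Hawk, Hawk): Anna gets 10 ≥ 3 from Dove, and Ben gets 7 ≥ 4 from Dove — Nash equilibrium.
(Hawk, Dove): Ben prefers Hawk (7 > 4) — not an equilibrium.
(Dove, Hawk): Anna prefers Hawk (10 > 3); Ben prefers Dove (4 > 0) — not an equilibrium.
(Dove, Dove): Anna gets 0 ≥ 0 from Hawk, and Ben gets 4 ≥ 0 from Hawk — Nash equilibrium.

(Hawk, Hawk) and (Dove, Dove)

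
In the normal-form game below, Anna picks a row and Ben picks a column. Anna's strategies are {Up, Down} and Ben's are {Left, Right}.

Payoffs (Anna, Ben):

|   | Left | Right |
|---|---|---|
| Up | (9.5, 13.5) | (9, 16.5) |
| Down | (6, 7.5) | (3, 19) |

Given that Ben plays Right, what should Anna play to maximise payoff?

Against Right, Anna earns 9 from Up and 3 from Down.
So Up is the best response.

Up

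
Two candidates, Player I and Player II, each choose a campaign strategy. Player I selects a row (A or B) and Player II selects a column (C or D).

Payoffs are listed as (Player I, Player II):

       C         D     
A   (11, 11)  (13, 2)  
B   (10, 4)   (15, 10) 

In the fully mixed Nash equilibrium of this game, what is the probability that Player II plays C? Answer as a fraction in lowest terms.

Let y be the probability that Player II plays C. In a completely mixed equilibrium, Player I must be indifferent between A and B.
Player I's expected payoff from A is 11y + 13(1−y); from B it is 10y + 15(1−y).
Setting these equal: −2y + 13 = −5y + 15, so y = 2/3.

2/3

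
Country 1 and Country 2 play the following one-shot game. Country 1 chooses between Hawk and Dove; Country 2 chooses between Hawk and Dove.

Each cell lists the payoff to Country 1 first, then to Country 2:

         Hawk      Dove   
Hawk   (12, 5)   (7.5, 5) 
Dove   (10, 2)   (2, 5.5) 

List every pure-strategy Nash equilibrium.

(Hawk, Hawk): Country 1 gets 12 ≥ 10 from Dove, and Country 2 gets 5 ≥ 5 from Dove — Nash equilibrium.
(Hawk, Dove): Country 1 gets 7.5 ≥ 2 from Dove, and Country 2 gets 5 ≥ 5 from Hawk — Nash equilibrium.
(Dove, Hawk): Country 1 prefers Hawk (12 > 10); Country 2 prefers Dove (5.5 > 2) — not an equilibrium.
(Dove, Dove): Country 1 prefers Hawk (7.5 > 2) — not an equilibrium.

(Hawk, Hawk) and (Hawk, Dove)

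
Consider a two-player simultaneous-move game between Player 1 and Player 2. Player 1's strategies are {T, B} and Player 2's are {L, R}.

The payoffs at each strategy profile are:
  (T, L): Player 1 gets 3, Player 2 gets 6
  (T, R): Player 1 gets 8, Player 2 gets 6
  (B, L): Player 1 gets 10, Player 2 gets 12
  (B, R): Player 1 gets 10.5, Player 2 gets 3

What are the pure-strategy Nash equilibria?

(T, L): Player 1 prefers B (10 > 3) — not an equilibrium.
(T, R): Player 1 prefers B (10.5 > 8) — not an equilibrium.
(B, L): Player 1 gets 10 ≥ 3 from T, and Player 2 gets 12 ≥ 3 from R — Nash equilibrium.
(B, R): Player 2 prefers L (12 > 3) — not an equilibrium.

(B, L)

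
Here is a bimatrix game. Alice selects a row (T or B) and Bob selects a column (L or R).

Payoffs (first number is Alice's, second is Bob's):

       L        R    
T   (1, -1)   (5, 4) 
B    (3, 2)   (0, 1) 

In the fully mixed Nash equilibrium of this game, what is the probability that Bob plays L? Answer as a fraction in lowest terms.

Let q be the probability that Bob plays L. In a completely mixed equilibrium, Alice must be indifferent between T and B.
Alice's expected payoff from T is q + 5(1−q); from B it is 3q.
Setting these equal: −4q + 5 = 3q, so q = 5/7.

5/7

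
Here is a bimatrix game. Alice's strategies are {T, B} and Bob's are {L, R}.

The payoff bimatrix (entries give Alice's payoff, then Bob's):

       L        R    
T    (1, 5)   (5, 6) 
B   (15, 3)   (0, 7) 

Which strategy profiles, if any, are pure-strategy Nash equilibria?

(T, R)

(T, L): Alice prefers B (15 > 1); Bob prefers R (6 > 5) — not an equilibrium.
(T, R): Alice gets 5 ≥ 0 from B, and Bob gets 6 ≥ 5 from L — Nash equilibrium.
(B, L): Bob prefers R (7 > 3) — not an equilibrium.
(B, R): Alice prefers T (5 > 0) — not an equilibrium.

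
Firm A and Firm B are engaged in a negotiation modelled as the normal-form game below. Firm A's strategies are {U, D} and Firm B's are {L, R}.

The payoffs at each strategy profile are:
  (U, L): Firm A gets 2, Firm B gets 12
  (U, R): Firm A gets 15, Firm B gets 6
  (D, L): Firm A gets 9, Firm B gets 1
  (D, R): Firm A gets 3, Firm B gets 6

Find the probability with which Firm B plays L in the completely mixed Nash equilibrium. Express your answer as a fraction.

12/19

Let y be the probability that Firm B plays L. In a completely mixed equilibrium, Firm A must be indifferent between U and D.
Firm A's expected payoff from U is 2y + 15(1−y); from D it is 9y + 3(1−y).
Setting these equal: −13y + 15 = 6y + 3, so y = 12/19.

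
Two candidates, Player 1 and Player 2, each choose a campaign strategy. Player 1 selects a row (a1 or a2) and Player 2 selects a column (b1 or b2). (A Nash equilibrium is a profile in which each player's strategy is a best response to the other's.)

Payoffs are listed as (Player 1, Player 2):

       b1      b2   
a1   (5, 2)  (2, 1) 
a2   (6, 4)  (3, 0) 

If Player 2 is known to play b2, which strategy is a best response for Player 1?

Against b2, Player 1 earns 2 from a1 and 3 from a2.
So a2 is the best response.

a2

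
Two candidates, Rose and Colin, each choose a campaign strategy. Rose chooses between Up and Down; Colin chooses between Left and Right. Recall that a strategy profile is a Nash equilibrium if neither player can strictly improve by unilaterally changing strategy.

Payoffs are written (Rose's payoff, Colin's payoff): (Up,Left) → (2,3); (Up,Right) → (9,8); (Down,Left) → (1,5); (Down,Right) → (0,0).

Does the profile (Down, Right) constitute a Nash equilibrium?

At (Down, Right), Rose earns 0; switching to Up would give 9, so Rose would deviate.
Colin earns 0; switching to Left would give 5, so Colin would deviate.
Since at least one player can profitably deviate, this is not a Nash equilibrium.

No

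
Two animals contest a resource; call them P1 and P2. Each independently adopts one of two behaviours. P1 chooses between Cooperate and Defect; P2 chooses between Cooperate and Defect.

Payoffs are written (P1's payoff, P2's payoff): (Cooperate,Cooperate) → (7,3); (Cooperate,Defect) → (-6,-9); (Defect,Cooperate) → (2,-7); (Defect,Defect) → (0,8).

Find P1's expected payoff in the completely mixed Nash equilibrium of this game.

First find y, the probability P2 plays Cooperate, from P1's indifference between Cooperate and Defect: 7y − 6(1−y) = 2y, giving y = 6/11.
Since P1 is indifferent in equilibrium, P1's expected payoff equals the payoff from either row against (6/11, 5/11). Using Cooperate: 7(6/11) − 6(5/11) = 12/11.

12/11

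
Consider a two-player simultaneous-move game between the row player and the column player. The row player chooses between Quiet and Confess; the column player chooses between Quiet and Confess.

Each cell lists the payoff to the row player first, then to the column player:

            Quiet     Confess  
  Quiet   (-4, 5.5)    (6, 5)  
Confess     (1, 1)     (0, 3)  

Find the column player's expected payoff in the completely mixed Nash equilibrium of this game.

23/5

First find p, the probability the row player plays Quiet, from the column player's indifference between Quiet and Confess: 5.5p + (1−p) = 5p + 3(1−p), giving p = 4/5.
Since the column player is indifferent in equilibrium, the column player's expected payoff equals the payoff from either column against (4/5, 1/5). Using Quiet: 5.5(4/5) + (1/5) = 23/5.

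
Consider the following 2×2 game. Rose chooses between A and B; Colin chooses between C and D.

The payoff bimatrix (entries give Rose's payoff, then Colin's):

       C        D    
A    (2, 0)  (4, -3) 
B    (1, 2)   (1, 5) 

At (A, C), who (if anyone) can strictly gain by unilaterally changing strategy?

Neither

Rose at (A, C) earns 2; deviating to B yields 1 — not better.
Colin earns 0; deviating to D yields -3 — not better.
Neither player can strictly improve; the profile is a Nash equilibrium.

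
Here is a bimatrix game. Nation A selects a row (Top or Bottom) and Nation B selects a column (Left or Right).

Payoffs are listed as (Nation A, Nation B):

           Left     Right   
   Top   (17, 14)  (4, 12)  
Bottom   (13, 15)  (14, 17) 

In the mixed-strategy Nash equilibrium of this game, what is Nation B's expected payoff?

First find p, the probability Nation A plays Top, from Nation B's indifference between Left and Right: 14p + 15(1−p) = 12p + 17(1−p), giving p = 1/2.
Since Nation B is indifferent in equilibrium, Nation B's expected payoff equals the payoff from either column against (1/2, 1/2). Using Left: 14(1/2) + 15(1/2) = 29/2.

29/2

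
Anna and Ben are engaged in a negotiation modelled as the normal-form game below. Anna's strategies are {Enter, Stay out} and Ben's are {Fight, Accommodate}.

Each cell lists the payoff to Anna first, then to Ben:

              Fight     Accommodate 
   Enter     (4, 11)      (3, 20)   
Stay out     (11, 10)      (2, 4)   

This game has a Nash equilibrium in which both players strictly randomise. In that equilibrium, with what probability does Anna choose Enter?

Let r be the probability that Anna plays Enter. In a completely mixed equilibrium, Ben must be indifferent between Fight and Accommodate.
Ben's expected payoff from Fight is 11r + 10(1−r); from Accommodate it is 20r + 4(1−r).
Setting these equal: r + 10 = 16r + 4, so r = 2/5.

2/5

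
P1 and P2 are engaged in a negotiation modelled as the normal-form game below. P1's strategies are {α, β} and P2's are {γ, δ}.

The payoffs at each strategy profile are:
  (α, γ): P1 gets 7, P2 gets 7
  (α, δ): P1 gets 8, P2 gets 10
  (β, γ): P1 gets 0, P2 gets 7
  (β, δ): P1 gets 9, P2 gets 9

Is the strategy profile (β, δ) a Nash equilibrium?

At (β, δ), P1 earns 9; switching to α would give 8, so P1 has no profitable deviation.
P2 earns 9; switching to γ would give 7, so P2 has no profitable deviation.
Neither player can gain by a unilateral deviation, so this profile is a Nash equilibrium.

Yes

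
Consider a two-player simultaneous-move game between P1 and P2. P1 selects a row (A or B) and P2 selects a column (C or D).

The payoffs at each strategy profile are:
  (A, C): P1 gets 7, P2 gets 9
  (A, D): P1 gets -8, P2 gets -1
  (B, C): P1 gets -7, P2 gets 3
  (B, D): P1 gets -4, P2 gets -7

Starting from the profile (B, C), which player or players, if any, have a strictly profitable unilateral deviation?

P1 at (B, C) earns -7; deviating to A yields 7 — a strict improvement.
P2 earns 3; deviating to D yields -7 — not better.
Only P1 has a strictly profitable deviation.

P1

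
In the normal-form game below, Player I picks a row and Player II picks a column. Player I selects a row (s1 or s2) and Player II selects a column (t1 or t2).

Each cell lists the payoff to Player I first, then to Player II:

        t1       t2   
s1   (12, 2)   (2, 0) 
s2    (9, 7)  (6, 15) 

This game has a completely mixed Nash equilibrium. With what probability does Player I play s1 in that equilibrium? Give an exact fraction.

4/5

Let p be the probability that Player I plays s1. In a completely mixed equilibrium, Player II must be indifferent between t1 and t2.
Player II's expected payoff from t1 is 2p + 7(1−p); from t2 it is 15(1−p).
Setting these equal: −5p + 7 = −15p + 15, so p = 4/5.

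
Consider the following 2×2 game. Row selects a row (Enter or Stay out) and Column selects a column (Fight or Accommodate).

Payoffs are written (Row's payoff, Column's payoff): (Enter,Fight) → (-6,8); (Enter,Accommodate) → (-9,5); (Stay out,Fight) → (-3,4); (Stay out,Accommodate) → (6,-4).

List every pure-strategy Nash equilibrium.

(Stay out, Fight)

(Enter, Fight): Row prefers Stay out (-3 > -6) — not an equilibrium.
(Enter, Accommodate): Row prefers Stay out (6 > -9); Column prefers Fight (8 > 5) — not an equilibrium.
(Stay out, Fight): Row gets -3 ≥ -6 from Enter, and Column gets 4 ≥ -4 from Accommodate — Nash equilibrium.
(Stay out, Accommodate): Column prefers Fight (4 > -4) — not an equilibrium.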